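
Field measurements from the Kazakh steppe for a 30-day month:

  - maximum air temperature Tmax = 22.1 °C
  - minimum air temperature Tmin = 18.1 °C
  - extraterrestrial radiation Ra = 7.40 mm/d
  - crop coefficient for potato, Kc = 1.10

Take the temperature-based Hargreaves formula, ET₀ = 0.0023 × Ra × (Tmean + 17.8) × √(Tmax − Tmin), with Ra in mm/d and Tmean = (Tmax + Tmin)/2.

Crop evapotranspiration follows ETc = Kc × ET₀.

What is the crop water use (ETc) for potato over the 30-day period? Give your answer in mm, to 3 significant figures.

Tmean = (22.1 + 18.1)/2 = 20.10 °C
ET₀ = 0.0023 × 7.40 × (20.10 + 17.8) × √4.0 = 0.0023 × 7.40 × 37.90 × 2.0000 = 1.2901 mm/d
ETc = Kc × ET₀ = 1.10 × 1.2901 = 1.4191 mm/d
Over 30 days: 1.4191 × 30 = 42.573 mm

42.6 mm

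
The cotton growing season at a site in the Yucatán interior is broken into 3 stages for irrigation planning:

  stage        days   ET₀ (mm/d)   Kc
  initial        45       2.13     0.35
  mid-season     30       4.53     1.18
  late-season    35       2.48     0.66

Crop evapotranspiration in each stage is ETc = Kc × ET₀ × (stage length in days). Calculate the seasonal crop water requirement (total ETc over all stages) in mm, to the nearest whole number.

initial: 0.35 × 2.13 × 45 = 33.55 mm
mid-season: 1.18 × 4.53 × 30 = 160.36 mm
late-season: 0.66 × 2.48 × 35 = 57.29 mm
Seasonal total = 251.20 mm

251 mm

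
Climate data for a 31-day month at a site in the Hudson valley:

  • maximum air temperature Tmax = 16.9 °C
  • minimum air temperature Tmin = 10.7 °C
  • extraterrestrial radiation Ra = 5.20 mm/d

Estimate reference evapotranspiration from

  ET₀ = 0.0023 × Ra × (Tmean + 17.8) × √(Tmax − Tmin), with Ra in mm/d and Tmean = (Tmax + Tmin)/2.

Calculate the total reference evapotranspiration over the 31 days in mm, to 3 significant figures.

29.2 mm

Tmean = (16.9 + 10.7)/2 = 13.80 °C
ET₀ = 0.0023 × 5.20 × (13.80 + 17.8) × √6.2 = 0.0023 × 5.20 × 31.60 × 2.4900 = 0.9411 mm/d
Over 31 days: 0.9411 × 31 = 29.174 mm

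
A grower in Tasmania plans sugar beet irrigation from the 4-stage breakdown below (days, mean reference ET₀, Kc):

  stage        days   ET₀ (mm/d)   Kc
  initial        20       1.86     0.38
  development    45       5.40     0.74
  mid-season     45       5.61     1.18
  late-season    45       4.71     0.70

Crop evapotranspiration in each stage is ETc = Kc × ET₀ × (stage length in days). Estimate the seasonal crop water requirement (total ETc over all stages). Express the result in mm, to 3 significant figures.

640 mm

initial: 0.38 × 1.86 × 20 = 14.14 mm
development: 0.74 × 5.40 × 45 = 179.82 mm
mid-season: 1.18 × 5.61 × 45 = 297.89 mm
late-season: 0.70 × 4.71 × 45 = 148.37 mm
Seasonal total = 640.22 mm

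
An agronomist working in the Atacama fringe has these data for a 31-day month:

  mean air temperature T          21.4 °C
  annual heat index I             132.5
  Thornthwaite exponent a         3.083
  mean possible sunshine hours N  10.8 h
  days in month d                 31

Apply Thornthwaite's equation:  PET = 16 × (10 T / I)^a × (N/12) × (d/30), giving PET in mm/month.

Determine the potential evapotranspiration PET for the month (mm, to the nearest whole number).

10T/I = 10 × 21.4 / 132.5 = 1.6151
(10T/I)^a = 1.6151^3.083 = 4.3841
Uncorrected PET = 16 × 4.3841 = 70.146 mm
Correction = (N/12)(d/30) = (10.8/12)(31/30) = 0.9300
PET = 70.146 × 0.9300 = 65.236 mm/month

65 mm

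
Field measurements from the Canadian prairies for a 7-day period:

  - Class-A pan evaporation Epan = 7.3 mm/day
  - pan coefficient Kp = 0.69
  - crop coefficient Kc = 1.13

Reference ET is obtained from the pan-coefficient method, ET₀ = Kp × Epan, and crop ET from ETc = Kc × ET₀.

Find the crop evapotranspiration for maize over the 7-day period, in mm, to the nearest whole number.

ET₀ = 0.69 × 7.3 = 5.0370 mm/d
ETc = Kc × ET₀ = 1.13 × 5.0370 = 5.6918 mm/d
Over 7 days: 5.6918 × 7 = 39.843 mm

40 mm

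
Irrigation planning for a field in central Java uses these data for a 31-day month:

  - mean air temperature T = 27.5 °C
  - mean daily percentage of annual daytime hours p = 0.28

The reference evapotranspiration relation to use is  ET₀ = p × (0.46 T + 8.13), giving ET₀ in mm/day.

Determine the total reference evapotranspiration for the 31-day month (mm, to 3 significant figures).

ET₀ = 0.28 × (0.46 × 27.5 + 8.13) = 0.28 × 20.780 = 5.8184 mm/d
Monthly total = 5.8184 × 31 = 180.370 mm

180 mm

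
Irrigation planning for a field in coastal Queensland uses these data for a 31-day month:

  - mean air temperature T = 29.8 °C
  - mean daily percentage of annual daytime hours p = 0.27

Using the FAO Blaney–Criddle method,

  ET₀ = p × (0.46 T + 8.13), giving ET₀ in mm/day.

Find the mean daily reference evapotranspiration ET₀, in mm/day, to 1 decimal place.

5.9 mm/day

ET₀ = 0.27 × (0.46 × 29.8 + 8.13) = 0.27 × 21.838 = 5.8963 mm/d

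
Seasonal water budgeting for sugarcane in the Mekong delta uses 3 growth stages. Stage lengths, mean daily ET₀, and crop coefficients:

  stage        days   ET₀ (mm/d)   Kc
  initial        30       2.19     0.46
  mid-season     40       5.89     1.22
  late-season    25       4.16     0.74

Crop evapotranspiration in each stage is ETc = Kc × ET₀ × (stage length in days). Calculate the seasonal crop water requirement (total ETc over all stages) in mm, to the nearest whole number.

395 mm

initial: 0.46 × 2.19 × 30 = 30.22 mm
mid-season: 1.22 × 5.89 × 40 = 287.43 mm
late-season: 0.74 × 4.16 × 25 = 76.96 mm
Seasonal total = 394.61 mm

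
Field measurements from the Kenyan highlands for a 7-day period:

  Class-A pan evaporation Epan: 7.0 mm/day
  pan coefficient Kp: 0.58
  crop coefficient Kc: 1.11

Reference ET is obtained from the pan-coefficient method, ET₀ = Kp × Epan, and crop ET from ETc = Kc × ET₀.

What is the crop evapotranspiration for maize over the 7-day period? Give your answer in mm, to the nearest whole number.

ET₀ = 0.58 × 7.0 = 4.0600 mm/d
ETc = Kc × ET₀ = 1.11 × 4.0600 = 4.5066 mm/d
Over 7 days: 4.5066 × 7 = 31.546 mm

32 mm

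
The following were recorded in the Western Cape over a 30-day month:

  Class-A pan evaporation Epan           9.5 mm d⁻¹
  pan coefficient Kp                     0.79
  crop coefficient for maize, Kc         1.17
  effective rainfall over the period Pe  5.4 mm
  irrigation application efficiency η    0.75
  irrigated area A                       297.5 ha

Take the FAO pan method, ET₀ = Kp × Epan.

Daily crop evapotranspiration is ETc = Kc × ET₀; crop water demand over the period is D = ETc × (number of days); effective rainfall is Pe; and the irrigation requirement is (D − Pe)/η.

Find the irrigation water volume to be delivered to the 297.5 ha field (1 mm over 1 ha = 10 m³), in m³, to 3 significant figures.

ET₀ = 0.79 × 9.5 = 7.5050 mm/d
ETc = Kc × ET₀ = 1.17 × 7.5050 = 8.7809 mm/d
Crop demand D = ETc × 30 d = 8.7809 × 30 = 263.427 mm
D − Pe = 263.427 − 5.4 = 258.027 mm
Gross irrigation = 258.027 / 0.75 = 344.036 mm
Volume = 344.036 mm × 297.5 ha × 10 = 1023507.1 m³

1020000 m³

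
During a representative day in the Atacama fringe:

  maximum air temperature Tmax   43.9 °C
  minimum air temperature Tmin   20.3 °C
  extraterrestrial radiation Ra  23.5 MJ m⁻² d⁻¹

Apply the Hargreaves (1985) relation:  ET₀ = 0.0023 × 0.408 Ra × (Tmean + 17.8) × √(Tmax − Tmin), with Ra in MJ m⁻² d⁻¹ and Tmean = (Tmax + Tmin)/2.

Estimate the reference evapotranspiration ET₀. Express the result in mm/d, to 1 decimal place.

5.3 mm/d

Tmean = (43.9 + 20.3)/2 = 32.10 °C
0.408 Ra = 0.408 × 23.5 = 9.5880 mm/d equivalent
ET₀ = 0.0023 × 9.5880 × (32.10 + 17.8) × √23.6 = 0.0023 × 9.5880 × 49.90 × 4.8580 = 5.3458 mm/d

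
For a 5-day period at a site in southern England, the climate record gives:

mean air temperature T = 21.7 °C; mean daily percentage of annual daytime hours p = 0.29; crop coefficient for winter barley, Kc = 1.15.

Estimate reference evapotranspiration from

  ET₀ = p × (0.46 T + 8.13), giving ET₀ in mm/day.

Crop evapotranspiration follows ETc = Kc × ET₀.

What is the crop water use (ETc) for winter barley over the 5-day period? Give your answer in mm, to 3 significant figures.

30.2 mm

ET₀ = 0.29 × (0.46 × 21.7 + 8.13) = 0.29 × 18.112 = 5.2525 mm/d
ETc = Kc × ET₀ = 1.15 × 5.2525 = 6.0404 mm/d
Over 5 days: 6.0404 × 5 = 30.202 mm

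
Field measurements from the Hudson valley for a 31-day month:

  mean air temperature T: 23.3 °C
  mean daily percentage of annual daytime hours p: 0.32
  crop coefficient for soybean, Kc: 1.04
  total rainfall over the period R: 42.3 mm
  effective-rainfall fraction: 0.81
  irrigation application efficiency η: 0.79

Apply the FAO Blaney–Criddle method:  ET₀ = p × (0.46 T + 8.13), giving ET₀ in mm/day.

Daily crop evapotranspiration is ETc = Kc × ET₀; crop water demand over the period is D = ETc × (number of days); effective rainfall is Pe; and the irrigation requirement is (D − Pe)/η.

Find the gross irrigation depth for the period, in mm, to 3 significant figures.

203 mm

ET₀ = 0.32 × (0.46 × 23.3 + 8.13) = 0.32 × 18.848 = 6.0314 mm/d
ETc = Kc × ET₀ = 1.04 × 6.0314 = 6.2727 mm/d
Crop demand D = ETc × 31 d = 6.2727 × 31 = 194.454 mm
Pe = 0.81 × 42.3 = 34.263 mm
D − Pe = 194.454 − 34.263 = 160.191 mm
Gross irrigation = 160.191 / 0.79 = 202.773 mm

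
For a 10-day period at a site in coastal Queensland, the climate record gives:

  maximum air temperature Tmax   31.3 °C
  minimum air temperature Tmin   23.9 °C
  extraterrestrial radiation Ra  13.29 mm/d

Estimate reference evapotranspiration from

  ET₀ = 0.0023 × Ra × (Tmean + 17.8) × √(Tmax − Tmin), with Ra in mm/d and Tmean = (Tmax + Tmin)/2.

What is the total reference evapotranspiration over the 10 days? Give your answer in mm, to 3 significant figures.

37.8 mm

Tmean = (31.3 + 23.9)/2 = 27.60 °C
ET₀ = 0.0023 × 13.29 × (27.60 + 17.8) × √7.4 = 0.0023 × 13.29 × 45.40 × 2.7203 = 3.7751 mm/d
Over 10 days: 3.7751 × 10 = 37.751 mm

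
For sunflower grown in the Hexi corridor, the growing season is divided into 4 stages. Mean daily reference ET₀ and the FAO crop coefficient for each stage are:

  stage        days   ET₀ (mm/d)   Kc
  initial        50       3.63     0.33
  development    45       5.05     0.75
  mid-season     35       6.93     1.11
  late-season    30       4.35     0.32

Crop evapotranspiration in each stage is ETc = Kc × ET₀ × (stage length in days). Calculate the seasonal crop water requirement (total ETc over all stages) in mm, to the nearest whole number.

541 mm

initial: 0.33 × 3.63 × 50 = 59.90 mm
development: 0.75 × 5.05 × 45 = 170.44 mm
mid-season: 1.11 × 6.93 × 35 = 269.23 mm
late-season: 0.32 × 4.35 × 30 = 41.76 mm
Seasonal total = 541.33 mm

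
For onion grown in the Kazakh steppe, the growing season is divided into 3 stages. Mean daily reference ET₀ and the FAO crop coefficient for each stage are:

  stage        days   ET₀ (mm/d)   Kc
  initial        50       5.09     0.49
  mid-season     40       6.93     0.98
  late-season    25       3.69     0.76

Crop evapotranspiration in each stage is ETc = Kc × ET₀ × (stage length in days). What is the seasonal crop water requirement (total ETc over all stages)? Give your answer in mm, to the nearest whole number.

initial: 0.49 × 5.09 × 50 = 124.71 mm
mid-season: 0.98 × 6.93 × 40 = 271.66 mm
late-season: 0.76 × 3.69 × 25 = 70.11 mm
Seasonal total = 466.48 mm

466 mm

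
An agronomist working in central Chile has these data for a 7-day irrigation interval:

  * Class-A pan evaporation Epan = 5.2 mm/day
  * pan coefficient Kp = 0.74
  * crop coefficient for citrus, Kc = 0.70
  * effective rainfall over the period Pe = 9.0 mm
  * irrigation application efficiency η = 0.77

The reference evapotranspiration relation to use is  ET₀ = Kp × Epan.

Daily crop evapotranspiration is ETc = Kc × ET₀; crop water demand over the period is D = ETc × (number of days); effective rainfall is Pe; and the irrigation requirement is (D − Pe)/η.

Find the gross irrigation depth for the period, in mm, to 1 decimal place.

ET₀ = 0.74 × 5.2 = 3.8480 mm/d
ETc = Kc × ET₀ = 0.70 × 3.8480 = 2.6936 mm/d
Crop demand D = ETc × 7 d = 2.6936 × 7 = 18.855 mm
D − Pe = 18.855 − 9.0 = 9.855 mm
Gross irrigation = 9.855 / 0.77 = 12.799 mm

12.8 mm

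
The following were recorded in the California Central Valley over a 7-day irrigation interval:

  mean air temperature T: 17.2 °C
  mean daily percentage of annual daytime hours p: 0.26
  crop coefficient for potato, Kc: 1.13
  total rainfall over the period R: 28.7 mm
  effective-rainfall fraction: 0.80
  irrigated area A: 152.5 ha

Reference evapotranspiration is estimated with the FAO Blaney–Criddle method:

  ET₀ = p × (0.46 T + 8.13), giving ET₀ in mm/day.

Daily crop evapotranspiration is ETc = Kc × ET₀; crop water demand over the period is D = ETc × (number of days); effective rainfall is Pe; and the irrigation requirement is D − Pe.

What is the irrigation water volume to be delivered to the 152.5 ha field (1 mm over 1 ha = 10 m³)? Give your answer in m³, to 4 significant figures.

ET₀ = 0.26 × (0.46 × 17.2 + 8.13) = 0.26 × 16.042 = 4.1709 mm/d
ETc = Kc × ET₀ = 1.13 × 4.1709 = 4.7131 mm/d
Crop demand D = ETc × 7 d = 4.7131 × 7 = 32.992 mm
Pe = 0.80 × 28.7 = 22.960 mm
D − Pe = 32.992 − 22.960 = 10.032 mm
Volume = 10.032 mm × 152.5 ha × 10 = 15298.8 m³

15300 m³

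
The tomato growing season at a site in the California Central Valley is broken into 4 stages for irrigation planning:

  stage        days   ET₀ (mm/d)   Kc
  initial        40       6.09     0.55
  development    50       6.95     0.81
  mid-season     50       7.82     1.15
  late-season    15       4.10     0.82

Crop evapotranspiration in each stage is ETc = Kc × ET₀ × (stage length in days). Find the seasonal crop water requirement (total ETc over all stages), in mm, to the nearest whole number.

916 mm

initial: 0.55 × 6.09 × 40 = 133.98 mm
development: 0.81 × 6.95 × 50 = 281.48 mm
mid-season: 1.15 × 7.82 × 50 = 449.65 mm
late-season: 0.82 × 4.10 × 15 = 50.43 mm
Seasonal total = 915.54 mm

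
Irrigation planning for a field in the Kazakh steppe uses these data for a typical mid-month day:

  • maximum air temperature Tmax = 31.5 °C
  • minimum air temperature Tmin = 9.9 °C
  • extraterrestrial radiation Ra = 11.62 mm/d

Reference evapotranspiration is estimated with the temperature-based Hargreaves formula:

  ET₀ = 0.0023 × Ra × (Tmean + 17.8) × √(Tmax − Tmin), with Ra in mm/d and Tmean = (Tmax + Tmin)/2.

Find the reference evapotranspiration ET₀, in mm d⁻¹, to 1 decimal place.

Tmean = (31.5 + 9.9)/2 = 20.70 °C
ET₀ = 0.0023 × 11.62 × (20.70 + 17.8) × √21.6 = 0.0023 × 11.62 × 38.50 × 4.6476 = 4.7822 mm/d

4.8 mm d⁻¹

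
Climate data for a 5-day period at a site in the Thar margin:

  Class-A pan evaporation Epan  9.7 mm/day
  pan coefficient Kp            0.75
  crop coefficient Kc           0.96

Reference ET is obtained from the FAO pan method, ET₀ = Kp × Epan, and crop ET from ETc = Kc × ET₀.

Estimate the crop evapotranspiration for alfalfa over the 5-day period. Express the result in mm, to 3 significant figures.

ET₀ = 0.75 × 9.7 = 7.2750 mm/d
ETc = Kc × ET₀ = 0.96 × 7.2750 = 6.9840 mm/d
Over 5 days: 6.9840 × 5 = 34.920 mm

34.9 mm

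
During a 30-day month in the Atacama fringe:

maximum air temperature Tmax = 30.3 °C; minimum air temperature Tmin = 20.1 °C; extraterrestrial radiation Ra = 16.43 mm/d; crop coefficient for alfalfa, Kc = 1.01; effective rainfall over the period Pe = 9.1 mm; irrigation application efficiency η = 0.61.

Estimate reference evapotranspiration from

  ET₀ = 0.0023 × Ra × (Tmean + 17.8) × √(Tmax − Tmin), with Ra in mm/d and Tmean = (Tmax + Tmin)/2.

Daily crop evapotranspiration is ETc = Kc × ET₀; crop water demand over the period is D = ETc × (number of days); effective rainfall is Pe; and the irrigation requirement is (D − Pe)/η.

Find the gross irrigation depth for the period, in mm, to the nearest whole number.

243 mm

Tmean = (30.3 + 20.1)/2 = 25.20 °C
ET₀ = 0.0023 × 16.43 × (25.20 + 17.8) × √10.2 = 0.0023 × 16.43 × 43.00 × 3.1937 = 5.1895 mm/d
ETc = Kc × ET₀ = 1.01 × 5.1895 = 5.2414 mm/d
Crop demand D = ETc × 30 d = 5.2414 × 30 = 157.242 mm
D − Pe = 157.242 − 9.1 = 148.142 mm
Gross irrigation = 148.142 / 0.61 = 242.856 mm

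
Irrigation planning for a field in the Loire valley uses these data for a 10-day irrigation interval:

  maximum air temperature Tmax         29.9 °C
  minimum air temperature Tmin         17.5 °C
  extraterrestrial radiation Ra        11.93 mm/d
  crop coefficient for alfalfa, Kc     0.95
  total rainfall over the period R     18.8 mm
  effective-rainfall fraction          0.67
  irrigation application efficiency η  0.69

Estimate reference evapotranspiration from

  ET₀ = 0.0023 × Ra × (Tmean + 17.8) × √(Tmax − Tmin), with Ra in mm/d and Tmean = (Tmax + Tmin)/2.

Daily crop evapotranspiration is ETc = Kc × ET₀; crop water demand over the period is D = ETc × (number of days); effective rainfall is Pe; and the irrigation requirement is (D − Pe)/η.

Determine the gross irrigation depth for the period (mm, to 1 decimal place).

Tmean = (29.9 + 17.5)/2 = 23.70 °C
ET₀ = 0.0023 × 11.93 × (23.70 + 17.8) × √12.4 = 0.0023 × 11.93 × 41.50 × 3.5214 = 4.0099 mm/d
ETc = Kc × ET₀ = 0.95 × 4.0099 = 3.8094 mm/d
Crop demand D = ETc × 10 d = 3.8094 × 10 = 38.094 mm
Pe = 0.67 × 18.8 = 12.596 mm
D − Pe = 38.094 − 12.596 = 25.498 mm
Gross irrigation = 25.498 / 0.69 = 36.954 mm

37.0 mm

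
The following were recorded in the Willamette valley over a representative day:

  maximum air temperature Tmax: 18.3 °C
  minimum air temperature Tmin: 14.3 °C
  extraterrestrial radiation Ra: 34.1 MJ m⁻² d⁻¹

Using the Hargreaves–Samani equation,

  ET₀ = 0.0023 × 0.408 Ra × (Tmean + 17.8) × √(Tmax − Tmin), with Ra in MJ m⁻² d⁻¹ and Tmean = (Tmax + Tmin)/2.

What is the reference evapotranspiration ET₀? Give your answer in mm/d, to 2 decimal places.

2.18 mm/d

Tmean = (18.3 + 14.3)/2 = 16.30 °C
0.408 Ra = 0.408 × 34.1 = 13.9128 mm/d equivalent
ET₀ = 0.0023 × 13.9128 × (16.30 + 17.8) × √4.0 = 0.0023 × 13.9128 × 34.10 × 2.0000 = 2.1824 mm/d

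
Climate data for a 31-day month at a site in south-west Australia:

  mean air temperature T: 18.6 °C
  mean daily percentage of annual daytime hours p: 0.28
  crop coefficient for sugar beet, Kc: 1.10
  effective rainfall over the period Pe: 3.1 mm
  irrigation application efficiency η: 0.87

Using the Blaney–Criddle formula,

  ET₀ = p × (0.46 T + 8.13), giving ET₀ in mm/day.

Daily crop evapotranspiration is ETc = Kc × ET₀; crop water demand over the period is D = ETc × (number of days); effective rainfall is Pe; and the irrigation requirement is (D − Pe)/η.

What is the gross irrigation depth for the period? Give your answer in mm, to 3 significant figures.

ET₀ = 0.28 × (0.46 × 18.6 + 8.13) = 0.28 × 16.686 = 4.6721 mm/d
ETc = Kc × ET₀ = 1.10 × 4.6721 = 5.1393 mm/d
Crop demand D = ETc × 31 d = 5.1393 × 31 = 159.318 mm
D − Pe = 159.318 − 3.1 = 156.218 mm
Gross irrigation = 156.218 / 0.87 = 179.561 mm

180 mm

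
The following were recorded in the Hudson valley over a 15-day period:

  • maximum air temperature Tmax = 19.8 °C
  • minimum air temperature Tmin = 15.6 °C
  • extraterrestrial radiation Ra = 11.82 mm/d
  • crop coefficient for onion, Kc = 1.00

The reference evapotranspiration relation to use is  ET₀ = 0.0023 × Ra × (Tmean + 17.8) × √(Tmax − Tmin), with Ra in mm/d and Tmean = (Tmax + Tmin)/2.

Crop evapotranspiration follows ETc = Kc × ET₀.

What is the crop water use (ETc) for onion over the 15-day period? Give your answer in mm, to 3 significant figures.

29.7 mm

Tmean = (19.8 + 15.6)/2 = 17.70 °C
ET₀ = 0.0023 × 11.82 × (17.70 + 17.8) × √4.2 = 0.0023 × 11.82 × 35.50 × 2.0494 = 1.9779 mm/d
ETc = Kc × ET₀ = 1.00 × 1.9779 = 1.9779 mm/d
Over 15 days: 1.9779 × 15 = 29.669 mm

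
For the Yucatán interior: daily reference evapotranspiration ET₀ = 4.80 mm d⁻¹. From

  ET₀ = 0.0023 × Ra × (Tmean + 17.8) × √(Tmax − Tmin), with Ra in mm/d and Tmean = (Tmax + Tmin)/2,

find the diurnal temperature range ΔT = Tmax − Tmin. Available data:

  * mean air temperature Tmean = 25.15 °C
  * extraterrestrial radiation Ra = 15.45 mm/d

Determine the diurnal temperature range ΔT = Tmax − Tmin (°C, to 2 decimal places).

9.89 °C

√ΔT = ET₀ / [0.0023 × Ra × (Tmean+17.8)] = 4.80 / (0.0023 × 15.45 × 42.95) = 3.1450
ΔT = 3.1450² = 9.891 °C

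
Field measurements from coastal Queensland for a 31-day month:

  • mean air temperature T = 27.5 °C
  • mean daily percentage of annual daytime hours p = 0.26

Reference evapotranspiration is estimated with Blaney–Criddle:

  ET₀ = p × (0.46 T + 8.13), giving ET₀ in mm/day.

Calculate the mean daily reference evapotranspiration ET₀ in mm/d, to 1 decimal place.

5.4 mm/d

ET₀ = 0.26 × (0.46 × 27.5 + 8.13) = 0.26 × 20.780 = 5.4028 mm/d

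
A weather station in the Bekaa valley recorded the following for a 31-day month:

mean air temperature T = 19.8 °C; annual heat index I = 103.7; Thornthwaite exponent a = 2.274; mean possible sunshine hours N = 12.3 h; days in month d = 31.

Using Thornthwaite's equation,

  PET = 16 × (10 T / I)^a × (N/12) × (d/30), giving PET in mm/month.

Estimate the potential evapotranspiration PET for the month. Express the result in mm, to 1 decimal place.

73.8 mm

10T/I = 10 × 19.8 / 103.7 = 1.9094
(10T/I)^a = 1.9094^2.274 = 4.3527
Uncorrected PET = 16 × 4.3527 = 69.643 mm
Correction = (N/12)(d/30) = (12.3/12)(31/30) = 1.0592
PET = 69.643 × 1.0592 = 73.766 mm/month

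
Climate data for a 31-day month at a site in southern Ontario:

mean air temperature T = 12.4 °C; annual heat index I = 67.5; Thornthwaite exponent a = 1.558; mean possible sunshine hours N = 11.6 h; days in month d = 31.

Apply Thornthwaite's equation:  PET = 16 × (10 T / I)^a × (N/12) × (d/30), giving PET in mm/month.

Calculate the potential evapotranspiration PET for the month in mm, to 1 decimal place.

41.2 mm

10T/I = 10 × 12.4 / 67.5 = 1.8370
(10T/I)^a = 1.8370^1.558 = 2.5792
Uncorrected PET = 16 × 2.5792 = 41.267 mm
Correction = (N/12)(d/30) = (11.6/12)(31/30) = 0.9989
PET = 41.267 × 0.9989 = 41.222 mm/month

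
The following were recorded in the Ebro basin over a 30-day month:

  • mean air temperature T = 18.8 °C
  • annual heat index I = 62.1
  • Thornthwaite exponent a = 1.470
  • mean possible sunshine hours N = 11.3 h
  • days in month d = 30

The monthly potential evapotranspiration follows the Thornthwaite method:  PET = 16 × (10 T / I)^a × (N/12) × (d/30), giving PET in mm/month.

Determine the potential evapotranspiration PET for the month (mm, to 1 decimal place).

76.8 mm

10T/I = 10 × 18.8 / 62.1 = 3.0274
(10T/I)^a = 3.0274^1.470 = 5.0953
Uncorrected PET = 16 × 5.0953 = 81.525 mm
Correction = (N/12)(d/30) = (11.3/12)(30/30) = 0.9417
PET = 81.525 × 0.9417 = 76.772 mm/month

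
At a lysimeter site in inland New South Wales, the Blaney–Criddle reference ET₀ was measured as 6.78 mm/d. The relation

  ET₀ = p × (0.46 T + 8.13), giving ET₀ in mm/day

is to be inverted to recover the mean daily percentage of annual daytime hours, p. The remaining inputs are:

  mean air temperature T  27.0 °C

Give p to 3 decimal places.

p = ET₀ / (0.46 T + 8.13) = 6.78 / (0.46 × 27.0 + 8.13) = 6.78 / 20.550 = 0.3299

0.330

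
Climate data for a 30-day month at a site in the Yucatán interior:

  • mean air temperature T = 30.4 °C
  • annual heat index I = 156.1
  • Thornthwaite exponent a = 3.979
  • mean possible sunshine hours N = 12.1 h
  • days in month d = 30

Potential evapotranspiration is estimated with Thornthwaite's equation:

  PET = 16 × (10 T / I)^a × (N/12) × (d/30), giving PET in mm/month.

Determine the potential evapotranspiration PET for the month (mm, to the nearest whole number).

10T/I = 10 × 30.4 / 156.1 = 1.9475
(10T/I)^a = 1.9475^3.979 = 14.1850
Uncorrected PET = 16 × 14.1850 = 226.960 mm
Correction = (N/12)(d/30) = (12.1/12)(30/30) = 1.0083
PET = 226.960 × 1.0083 = 228.844 mm/month

229 mm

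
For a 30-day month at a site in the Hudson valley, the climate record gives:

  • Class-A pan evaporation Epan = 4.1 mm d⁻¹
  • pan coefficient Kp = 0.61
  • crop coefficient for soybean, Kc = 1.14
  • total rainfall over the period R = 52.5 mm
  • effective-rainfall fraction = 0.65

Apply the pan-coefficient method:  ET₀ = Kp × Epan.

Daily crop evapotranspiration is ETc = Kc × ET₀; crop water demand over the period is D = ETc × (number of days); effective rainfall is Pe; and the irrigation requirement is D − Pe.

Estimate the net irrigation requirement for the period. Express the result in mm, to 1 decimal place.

51.4 mm

ET₀ = 0.61 × 4.1 = 2.5010 mm/d
ETc = Kc × ET₀ = 1.14 × 2.5010 = 2.8511 mm/d
Crop demand D = ETc × 30 d = 2.8511 × 30 = 85.533 mm
Pe = 0.65 × 52.5 = 34.125 mm
D − Pe = 85.533 − 34.125 = 51.408 mm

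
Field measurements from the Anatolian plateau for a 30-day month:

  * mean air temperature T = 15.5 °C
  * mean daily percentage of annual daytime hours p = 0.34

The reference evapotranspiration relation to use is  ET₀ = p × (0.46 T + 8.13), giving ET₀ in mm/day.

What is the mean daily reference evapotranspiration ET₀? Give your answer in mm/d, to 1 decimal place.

5.2 mm/d

ET₀ = 0.34 × (0.46 × 15.5 + 8.13) = 0.34 × 15.260 = 5.1884 mm/d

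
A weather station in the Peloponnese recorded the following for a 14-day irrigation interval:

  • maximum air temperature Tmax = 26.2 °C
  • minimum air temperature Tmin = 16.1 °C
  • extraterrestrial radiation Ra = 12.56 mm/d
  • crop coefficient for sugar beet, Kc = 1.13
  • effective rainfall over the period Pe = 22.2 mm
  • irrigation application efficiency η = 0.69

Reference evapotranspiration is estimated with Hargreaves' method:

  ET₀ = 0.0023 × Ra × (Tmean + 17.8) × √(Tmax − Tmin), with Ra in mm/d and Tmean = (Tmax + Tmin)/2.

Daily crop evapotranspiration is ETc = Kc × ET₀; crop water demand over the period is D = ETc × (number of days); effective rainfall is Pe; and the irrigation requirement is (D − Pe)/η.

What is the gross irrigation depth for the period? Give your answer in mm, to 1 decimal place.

49.8 mm

Tmean = (26.2 + 16.1)/2 = 21.15 °C
ET₀ = 0.0023 × 12.56 × (21.15 + 17.8) × √10.1 = 0.0023 × 12.56 × 38.95 × 3.1780 = 3.5758 mm/d
ETc = Kc × ET₀ = 1.13 × 3.5758 = 4.0407 mm/d
Crop demand D = ETc × 14 d = 4.0407 × 14 = 56.570 mm
D − Pe = 56.570 − 22.2 = 34.370 mm
Gross irrigation = 34.370 / 0.69 = 49.812 mm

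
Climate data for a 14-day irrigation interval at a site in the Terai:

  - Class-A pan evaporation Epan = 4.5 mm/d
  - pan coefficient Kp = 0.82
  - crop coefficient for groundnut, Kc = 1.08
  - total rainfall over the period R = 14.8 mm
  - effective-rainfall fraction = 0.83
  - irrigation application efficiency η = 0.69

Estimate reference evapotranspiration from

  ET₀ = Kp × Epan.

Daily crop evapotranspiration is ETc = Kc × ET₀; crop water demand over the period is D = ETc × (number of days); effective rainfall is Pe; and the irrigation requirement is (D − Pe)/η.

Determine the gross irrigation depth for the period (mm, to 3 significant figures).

ET₀ = 0.82 × 4.5 = 3.6900 mm/d
ETc = Kc × ET₀ = 1.08 × 3.6900 = 3.9852 mm/d
Crop demand D = ETc × 14 d = 3.9852 × 14 = 55.793 mm
Pe = 0.83 × 14.8 = 12.284 mm
D − Pe = 55.793 − 12.284 = 43.509 mm
Gross irrigation = 43.509 / 0.69 = 63.057 mm

63.1 mm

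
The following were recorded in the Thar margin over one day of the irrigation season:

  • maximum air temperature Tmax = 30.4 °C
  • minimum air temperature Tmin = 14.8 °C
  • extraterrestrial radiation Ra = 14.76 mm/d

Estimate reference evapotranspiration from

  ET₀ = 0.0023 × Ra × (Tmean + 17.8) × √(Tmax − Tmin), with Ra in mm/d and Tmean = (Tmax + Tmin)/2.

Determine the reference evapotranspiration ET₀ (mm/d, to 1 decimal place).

Tmean = (30.4 + 14.8)/2 = 22.60 °C
ET₀ = 0.0023 × 14.76 × (22.60 + 17.8) × √15.6 = 0.0023 × 14.76 × 40.40 × 3.9497 = 5.4170 mm/d

5.4 mm/d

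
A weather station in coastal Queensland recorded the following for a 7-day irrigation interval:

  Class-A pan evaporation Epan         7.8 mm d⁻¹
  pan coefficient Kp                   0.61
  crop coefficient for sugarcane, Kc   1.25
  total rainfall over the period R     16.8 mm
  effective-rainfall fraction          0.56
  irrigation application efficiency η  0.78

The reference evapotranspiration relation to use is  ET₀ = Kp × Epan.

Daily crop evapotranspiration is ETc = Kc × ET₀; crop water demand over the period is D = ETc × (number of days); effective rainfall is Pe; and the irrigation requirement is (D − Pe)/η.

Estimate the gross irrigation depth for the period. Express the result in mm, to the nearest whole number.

ET₀ = 0.61 × 7.8 = 4.7580 mm/d
ETc = Kc × ET₀ = 1.25 × 4.7580 = 5.9475 mm/d
Crop demand D = ETc × 7 d = 5.9475 × 7 = 41.633 mm
Pe = 0.56 × 16.8 = 9.408 mm
D − Pe = 41.633 − 9.408 = 32.225 mm
Gross irrigation = 32.225 / 0.78 = 41.314 mm

41 mm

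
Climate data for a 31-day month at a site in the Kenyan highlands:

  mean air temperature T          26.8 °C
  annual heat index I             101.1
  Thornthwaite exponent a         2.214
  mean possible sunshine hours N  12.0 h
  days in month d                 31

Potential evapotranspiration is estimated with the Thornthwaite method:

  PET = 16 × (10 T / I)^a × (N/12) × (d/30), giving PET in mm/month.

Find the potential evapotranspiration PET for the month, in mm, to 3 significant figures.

143 mm

10T/I = 10 × 26.8 / 101.1 = 2.6508
(10T/I)^a = 2.6508^2.214 = 8.6568
Uncorrected PET = 16 × 8.6568 = 138.509 mm
Correction = (N/12)(d/30) = (12.0/12)(31/30) = 1.0333
PET = 138.509 × 1.0333 = 143.121 mm/month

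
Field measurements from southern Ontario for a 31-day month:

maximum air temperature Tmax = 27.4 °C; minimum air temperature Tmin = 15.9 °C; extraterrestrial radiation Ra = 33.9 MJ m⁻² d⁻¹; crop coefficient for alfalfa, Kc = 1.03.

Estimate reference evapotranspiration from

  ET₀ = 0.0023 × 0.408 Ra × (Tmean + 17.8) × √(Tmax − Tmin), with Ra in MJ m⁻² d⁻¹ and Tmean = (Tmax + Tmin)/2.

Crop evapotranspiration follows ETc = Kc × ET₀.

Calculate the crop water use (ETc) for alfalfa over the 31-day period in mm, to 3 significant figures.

136 mm

Tmean = (27.4 + 15.9)/2 = 21.65 °C
0.408 Ra = 0.408 × 33.9 = 13.8312 mm/d equivalent
ET₀ = 0.0023 × 13.8312 × (21.65 + 17.8) × √11.5 = 0.0023 × 13.8312 × 39.45 × 3.3912 = 4.2559 mm/d
ETc = Kc × ET₀ = 1.03 × 4.2559 = 4.3836 mm/d
Over 31 days: 4.3836 × 31 = 135.892 mm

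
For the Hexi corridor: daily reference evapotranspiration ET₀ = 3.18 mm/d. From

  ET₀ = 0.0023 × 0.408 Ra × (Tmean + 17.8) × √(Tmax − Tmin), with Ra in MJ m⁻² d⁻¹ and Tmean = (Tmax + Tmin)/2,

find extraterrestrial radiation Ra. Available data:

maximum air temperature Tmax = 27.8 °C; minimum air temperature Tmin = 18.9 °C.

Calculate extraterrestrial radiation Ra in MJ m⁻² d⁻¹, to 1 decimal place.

27.6 MJ m⁻² d⁻¹

Tmean = (27.8+18.9)/2 = 23.35 °C; ΔT = 8.9
Ra = ET₀ / [0.0023 × 0.408 × (Tmean+17.8) × √ΔT]
   = 3.18 / (0.0023 × 0.408 × 41.15 × 2.9833) = 27.604 MJ m⁻² d⁻¹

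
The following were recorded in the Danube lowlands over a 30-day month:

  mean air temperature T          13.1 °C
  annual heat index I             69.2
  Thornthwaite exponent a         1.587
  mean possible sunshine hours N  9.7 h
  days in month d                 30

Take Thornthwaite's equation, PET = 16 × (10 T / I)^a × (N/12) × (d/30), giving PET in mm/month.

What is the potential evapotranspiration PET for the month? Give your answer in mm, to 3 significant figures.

35.6 mm

10T/I = 10 × 13.1 / 69.2 = 1.8931
(10T/I)^a = 1.8931^1.587 = 2.7534
Uncorrected PET = 16 × 2.7534 = 44.054 mm
Correction = (N/12)(d/30) = (9.7/12)(30/30) = 0.8083
PET = 44.054 × 0.8083 = 35.609 mm/month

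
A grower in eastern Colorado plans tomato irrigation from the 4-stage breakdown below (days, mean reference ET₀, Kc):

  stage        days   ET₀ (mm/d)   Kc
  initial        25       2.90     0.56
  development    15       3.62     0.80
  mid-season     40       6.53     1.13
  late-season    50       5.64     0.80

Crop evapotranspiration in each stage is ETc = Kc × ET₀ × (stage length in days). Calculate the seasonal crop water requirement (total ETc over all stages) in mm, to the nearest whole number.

initial: 0.56 × 2.90 × 25 = 40.60 mm
development: 0.80 × 3.62 × 15 = 43.44 mm
mid-season: 1.13 × 6.53 × 40 = 295.16 mm
late-season: 0.80 × 5.64 × 50 = 225.60 mm
Seasonal total = 604.80 mm

605 mm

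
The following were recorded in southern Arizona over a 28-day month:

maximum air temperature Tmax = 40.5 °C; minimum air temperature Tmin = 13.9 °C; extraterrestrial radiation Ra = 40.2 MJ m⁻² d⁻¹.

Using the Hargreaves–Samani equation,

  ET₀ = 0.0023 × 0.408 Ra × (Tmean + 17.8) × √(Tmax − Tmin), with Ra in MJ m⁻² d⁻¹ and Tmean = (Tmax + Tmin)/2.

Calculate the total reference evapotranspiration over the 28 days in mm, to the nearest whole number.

Tmean = (40.5 + 13.9)/2 = 27.20 °C
0.408 Ra = 0.408 × 40.2 = 16.4016 mm/d equivalent
ET₀ = 0.0023 × 16.4016 × (27.20 + 17.8) × √26.6 = 0.0023 × 16.4016 × 45.00 × 5.1575 = 8.7552 mm/d
Over 28 days: 8.7552 × 28 = 245.146 mm

245 mm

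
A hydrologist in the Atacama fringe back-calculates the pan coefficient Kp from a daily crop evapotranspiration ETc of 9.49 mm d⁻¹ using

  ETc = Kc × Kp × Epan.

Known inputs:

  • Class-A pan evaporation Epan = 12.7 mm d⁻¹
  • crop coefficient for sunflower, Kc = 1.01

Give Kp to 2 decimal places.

0.74

ETc = Kc × Kp × Epan  ⇒  Kp = ETc / (Kc × Epan)
Kp = 9.49 / (1.01 × 12.7) = 9.49 / 12.827 = 0.7398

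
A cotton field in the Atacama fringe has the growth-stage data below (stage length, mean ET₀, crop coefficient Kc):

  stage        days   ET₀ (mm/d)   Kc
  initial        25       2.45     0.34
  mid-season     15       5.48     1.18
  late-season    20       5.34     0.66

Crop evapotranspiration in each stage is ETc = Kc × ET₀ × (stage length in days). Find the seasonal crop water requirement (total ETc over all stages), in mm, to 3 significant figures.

initial: 0.34 × 2.45 × 25 = 20.83 mm
mid-season: 1.18 × 5.48 × 15 = 97.00 mm
late-season: 0.66 × 5.34 × 20 = 70.49 mm
Seasonal total = 188.32 mm

188 mm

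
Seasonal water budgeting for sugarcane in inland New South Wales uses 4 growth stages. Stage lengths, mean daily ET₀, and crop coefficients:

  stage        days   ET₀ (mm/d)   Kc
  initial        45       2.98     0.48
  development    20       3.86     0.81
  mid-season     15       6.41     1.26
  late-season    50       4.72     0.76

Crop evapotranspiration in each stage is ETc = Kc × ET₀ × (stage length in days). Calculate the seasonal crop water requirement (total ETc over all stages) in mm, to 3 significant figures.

initial: 0.48 × 2.98 × 45 = 64.37 mm
development: 0.81 × 3.86 × 20 = 62.53 mm
mid-season: 1.26 × 6.41 × 15 = 121.15 mm
late-season: 0.76 × 4.72 × 50 = 179.36 mm
Seasonal total = 427.41 mm

427 mm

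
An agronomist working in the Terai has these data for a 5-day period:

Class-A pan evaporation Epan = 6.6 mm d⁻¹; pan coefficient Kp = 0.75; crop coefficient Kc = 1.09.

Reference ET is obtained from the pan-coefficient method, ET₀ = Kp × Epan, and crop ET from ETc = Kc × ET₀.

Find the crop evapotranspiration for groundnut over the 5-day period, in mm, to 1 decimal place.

ET₀ = 0.75 × 6.6 = 4.9500 mm/d
ETc = Kc × ET₀ = 1.09 × 4.9500 = 5.3955 mm/d
Over 5 days: 5.3955 × 5 = 26.978 mm

27.0 mm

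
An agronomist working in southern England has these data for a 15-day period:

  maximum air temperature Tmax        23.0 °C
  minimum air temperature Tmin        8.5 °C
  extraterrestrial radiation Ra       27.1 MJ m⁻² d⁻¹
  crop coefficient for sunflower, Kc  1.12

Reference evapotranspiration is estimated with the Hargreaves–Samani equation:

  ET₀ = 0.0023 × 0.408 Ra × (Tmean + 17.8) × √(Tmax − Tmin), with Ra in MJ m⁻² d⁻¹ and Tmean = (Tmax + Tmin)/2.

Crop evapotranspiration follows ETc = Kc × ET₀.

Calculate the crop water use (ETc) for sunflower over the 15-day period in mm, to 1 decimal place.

54.6 mm

Tmean = (23.0 + 8.5)/2 = 15.75 °C
0.408 Ra = 0.408 × 27.1 = 11.0568 mm/d equivalent
ET₀ = 0.0023 × 11.0568 × (15.75 + 17.8) × √14.5 = 0.0023 × 11.0568 × 33.55 × 3.8079 = 3.2489 mm/d
ETc = Kc × ET₀ = 1.12 × 3.2489 = 3.6388 mm/d
Over 15 days: 3.6388 × 15 = 54.582 mm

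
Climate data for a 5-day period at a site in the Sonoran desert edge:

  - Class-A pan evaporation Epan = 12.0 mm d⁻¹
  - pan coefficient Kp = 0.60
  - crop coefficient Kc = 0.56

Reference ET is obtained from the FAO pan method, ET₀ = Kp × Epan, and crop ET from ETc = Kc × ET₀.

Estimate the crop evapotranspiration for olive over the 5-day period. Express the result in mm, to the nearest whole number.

ET₀ = 0.60 × 12.0 = 7.2000 mm/d
ETc = Kc × ET₀ = 0.56 × 7.2000 = 4.0320 mm/d
Over 5 days: 4.0320 × 5 = 20.160 mm

20 mm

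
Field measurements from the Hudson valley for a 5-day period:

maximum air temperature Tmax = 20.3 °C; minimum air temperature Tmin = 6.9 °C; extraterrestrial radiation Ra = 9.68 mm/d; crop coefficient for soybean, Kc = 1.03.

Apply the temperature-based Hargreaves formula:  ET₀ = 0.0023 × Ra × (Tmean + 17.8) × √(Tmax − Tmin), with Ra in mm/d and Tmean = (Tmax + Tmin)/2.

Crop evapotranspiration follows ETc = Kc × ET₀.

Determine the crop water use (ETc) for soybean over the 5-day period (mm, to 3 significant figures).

13.2 mm

Tmean = (20.3 + 6.9)/2 = 13.60 °C
ET₀ = 0.0023 × 9.68 × (13.60 + 17.8) × √13.4 = 0.0023 × 9.68 × 31.40 × 3.6606 = 2.5591 mm/d
ETc = Kc × ET₀ = 1.03 × 2.5591 = 2.6359 mm/d
Over 5 days: 2.6359 × 5 = 13.180 mm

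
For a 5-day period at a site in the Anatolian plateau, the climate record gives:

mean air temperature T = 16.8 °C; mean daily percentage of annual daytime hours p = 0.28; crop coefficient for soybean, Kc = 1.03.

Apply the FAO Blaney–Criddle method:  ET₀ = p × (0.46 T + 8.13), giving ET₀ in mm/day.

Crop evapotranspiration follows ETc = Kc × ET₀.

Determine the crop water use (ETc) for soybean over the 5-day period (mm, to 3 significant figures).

ET₀ = 0.28 × (0.46 × 16.8 + 8.13) = 0.28 × 15.858 = 4.4402 mm/d
ETc = Kc × ET₀ = 1.03 × 4.4402 = 4.5734 mm/d
Over 5 days: 4.5734 × 5 = 22.867 mm

22.9 mm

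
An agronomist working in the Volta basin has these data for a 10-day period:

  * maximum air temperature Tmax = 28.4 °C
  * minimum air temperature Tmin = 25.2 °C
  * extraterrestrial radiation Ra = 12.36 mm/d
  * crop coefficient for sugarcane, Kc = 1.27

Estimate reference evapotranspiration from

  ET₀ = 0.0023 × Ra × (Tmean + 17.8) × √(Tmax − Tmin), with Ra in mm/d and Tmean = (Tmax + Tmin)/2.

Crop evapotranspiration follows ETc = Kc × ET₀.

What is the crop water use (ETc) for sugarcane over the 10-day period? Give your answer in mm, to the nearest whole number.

Tmean = (28.4 + 25.2)/2 = 26.80 °C
ET₀ = 0.0023 × 12.36 × (26.80 + 17.8) × √3.2 = 0.0023 × 12.36 × 44.60 × 1.7889 = 2.2681 mm/d
ETc = Kc × ET₀ = 1.27 × 2.2681 = 2.8805 mm/d
Over 10 days: 2.8805 × 10 = 28.805 mm

29 mm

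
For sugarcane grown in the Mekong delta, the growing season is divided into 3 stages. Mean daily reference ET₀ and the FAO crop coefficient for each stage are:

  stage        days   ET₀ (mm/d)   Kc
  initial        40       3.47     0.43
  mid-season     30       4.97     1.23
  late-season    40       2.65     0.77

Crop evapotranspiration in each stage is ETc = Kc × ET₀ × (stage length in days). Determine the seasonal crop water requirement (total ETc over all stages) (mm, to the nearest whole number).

initial: 0.43 × 3.47 × 40 = 59.68 mm
mid-season: 1.23 × 4.97 × 30 = 183.39 mm
late-season: 0.77 × 2.65 × 40 = 81.62 mm
Seasonal total = 324.69 mm

325 mm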